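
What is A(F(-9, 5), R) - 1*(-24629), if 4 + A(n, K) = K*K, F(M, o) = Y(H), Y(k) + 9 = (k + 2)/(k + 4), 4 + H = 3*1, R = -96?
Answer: 33841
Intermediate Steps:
H = -1 (H = -4 + 3*1 = -4 + 3 = -1)
Y(k) = -9 + (2 + k)/(4 + k) (Y(k) = -9 + (k + 2)/(k + 4) = -9 + (2 + k)/(4 + k))
F(M, o) = -26/3 (F(M, o) = 2*(-17 - 4*(-1))/(4 - 1) = 2*(-17 + 4)/3 = 2*(⅓)*(-13) = -26/3)
A(n, K) = -4 + K² (A(n, K) = -4 + K*K = -4 + K²)
A(F(-9, 5), R) - 1*(-24629) = (-4 + (-96)²) - 1*(-24629) = (-4 + 9216) + 24629 = 9212 + 24629 = 33841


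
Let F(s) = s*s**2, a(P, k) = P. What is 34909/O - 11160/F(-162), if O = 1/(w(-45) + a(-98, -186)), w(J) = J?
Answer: -294771840208/59049 ≈ -4.9920e+6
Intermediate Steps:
F(s) = s**3
O = -1/143 (O = 1/(-45 - 98) = 1/(-143) = -1/143 ≈ -0.0069930)
34909/O - 11160/F(-162) = 34909/(-1/143) - 11160/((-162)**3) = 34909*(-143) - 11160/(-4251528) = -4991987 - 11160*(-1/4251528) = -4991987 + 155/59049 = -294771840208/59049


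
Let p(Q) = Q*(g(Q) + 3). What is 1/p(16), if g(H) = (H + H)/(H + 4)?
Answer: 5/368 ≈ 0.013587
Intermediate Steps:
g(H) = 2*H/(4 + H) (g(H) = (2*H)/(4 + H) = 2*H/(4 + H))
p(Q) = Q*(3 + 2*Q/(4 + Q)) (p(Q) = Q*(2*Q/(4 + Q) + 3) = Q*(3 + 2*Q/(4 + Q)))
1/p(16) = 1/(16*(12 + 5*16)/(4 + 16)) = 1/(16*(12 + 80)/20) = 1/(16*(1/20)*92) = 1/(368/5) = 5/368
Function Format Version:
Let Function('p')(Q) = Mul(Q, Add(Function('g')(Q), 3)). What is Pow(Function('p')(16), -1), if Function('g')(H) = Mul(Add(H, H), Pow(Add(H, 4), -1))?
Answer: Rational(5, 368) ≈ 0.013587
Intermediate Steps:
Function('g')(H) = Mul(2, H, Pow(Add(4, H), -1)) (Function('g')(H) = Mul(Mul(2, H), Pow(Add(4, H), -1)) = Mul(2, H, Pow(Add(4, H), -1)))
Function('p')(Q) = Mul(Q, Add(3, Mul(2, Q, Pow(Add(4, Q), -1)))) (Function('p')(Q) = Mul(Q, Add(Mul(2, Q, Pow(Add(4, Q), -1)), 3)) = Mul(Q, Add(3, Mul(2, Q, Pow(Add(4, Q), -1)))))
Pow(Function('p')(16), -1) = Pow(Mul(16, Pow(Add(4, 16), -1), Add(12, Mul(5, 16))), -1) = Pow(Mul(16, Pow(20, -1), Add(12, 80)), -1) = Pow(Mul(16, Rational(1, 20), 92), -1) = Pow(Rational(368, 5), -1) = Rational(5, 368)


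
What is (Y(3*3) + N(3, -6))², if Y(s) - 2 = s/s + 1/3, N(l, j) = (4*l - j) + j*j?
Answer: 29584/9 ≈ 3287.1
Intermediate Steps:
N(l, j) = j² - j + 4*l (N(l, j) = (-j + 4*l) + j² = j² - j + 4*l)
Y(s) = 10/3 (Y(s) = 2 + (s/s + 1/3) = 2 + (1 + 1*(⅓)) = 2 + (1 + ⅓) = 2 + 4/3 = 10/3)
(Y(3*3) + N(3, -6))² = (10/3 + ((-6)² - 1*(-6) + 4*3))² = (10/3 + (36 + 6 + 12))² = (10/3 + 54)² = (172/3)² = 29584/9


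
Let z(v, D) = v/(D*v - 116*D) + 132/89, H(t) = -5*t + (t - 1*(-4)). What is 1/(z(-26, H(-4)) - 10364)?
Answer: -126380/1309613723 ≈ -9.6502e-5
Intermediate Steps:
H(t) = 4 - 4*t (H(t) = -5*t + (t + 4) = -5*t + (4 + t) = 4 - 4*t)
z(v, D) = 132/89 + v/(-116*D + D*v) (z(v, D) = v/(-116*D + D*v) + 132*(1/89) = v/(-116*D + D*v) + 132/89 = 132/89 + v/(-116*D + D*v))
1/(z(-26, H(-4)) - 10364) = 1/((-15312*(4 - 4*(-4)) + 89*(-26) + 132*(4 - 4*(-4))*(-26))/(89*(4 - 4*(-4))*(-116 - 26)) - 10364) = 1/((1/89)*(-15312*(4 + 16) - 2314 + 132*(4 + 16)*(-26))/((4 + 16)*(-142)) - 10364) = 1/((1/89)*(-1/142)*(-15312*20 - 2314 + 132*20*(-26))/20 - 10364) = 1/((1/89)*(1/20)*(-1/142)*(-306240 - 2314 - 68640) - 10364) = 1/((1/89)*(1/20)*(-1/142)*(-377194) - 10364) = 1/(188597/126380 - 10364) = 1/(-1309613723/126380) = -126380/1309613723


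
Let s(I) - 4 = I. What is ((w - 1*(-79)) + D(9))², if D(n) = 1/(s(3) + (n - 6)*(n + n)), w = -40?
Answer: 5664400/3721 ≈ 1522.3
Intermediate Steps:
s(I) = 4 + I
D(n) = 1/(7 + 2*n*(-6 + n)) (D(n) = 1/((4 + 3) + (n - 6)*(n + n)) = 1/(7 + (-6 + n)*(2*n)) = 1/(7 + 2*n*(-6 + n)))
((w - 1*(-79)) + D(9))² = ((-40 - 1*(-79)) + 1/(7 - 12*9 + 2*9²))² = ((-40 + 79) + 1/(7 - 108 + 2*81))² = (39 + 1/(7 - 108 + 162))² = (39 + 1/61)² = (2380/61)² = 5664400/3721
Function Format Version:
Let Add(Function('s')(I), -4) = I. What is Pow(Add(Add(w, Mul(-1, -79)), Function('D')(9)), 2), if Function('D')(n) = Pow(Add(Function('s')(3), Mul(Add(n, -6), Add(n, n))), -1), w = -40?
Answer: Rational(5664400, 3721) ≈ 1522.3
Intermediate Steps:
Function('s')(I) = Add(4, I)
Function('D')(n) = Pow(Add(7, Mul(2, n, Add(-6, n))), -1) (Function('D')(n) = Pow(Add(Add(4, 3), Mul(Add(n, -6), Add(n, n))), -1) = Pow(Add(7, Mul(Add(-6, n), Mul(2, n))), -1) = Pow(Add(7, Mul(2, n, Add(-6, n))), -1))
Pow(Add(Add(w, Mul(-1, -79)), Function('D')(9)), 2) = Pow(Add(Add(-40, Mul(-1, -79)), Pow(Add(7, Mul(-12, 9), Mul(2, Pow(9, 2))), -1)), 2) = Pow(Add(Add(-40, 79), Pow(Add(7, -108, Mul(2, 81)), -1)), 2) = Pow(Add(39, Pow(Add(7, -108, 162), -1)), 2) = Pow(Add(39, Pow(61, -1)), 2) = Pow(Add(39, Rational(1, 61)), 2) = Pow(Rational(2380, 61), 2) = Rational(5664400, 3721)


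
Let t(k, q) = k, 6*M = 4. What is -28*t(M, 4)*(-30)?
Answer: 560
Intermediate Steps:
M = ⅔ (M = (⅙)*4 = ⅔ ≈ 0.66667)
-28*t(M, 4)*(-30) = -28*⅔*(-30) = -56/3*(-30) = 560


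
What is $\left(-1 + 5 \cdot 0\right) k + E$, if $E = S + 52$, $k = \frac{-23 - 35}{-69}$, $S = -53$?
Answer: $- \frac{127}{69} \approx -1.8406$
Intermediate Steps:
$k = \frac{58}{69}$ ($k = \left(-58\right) \left(- \frac{1}{69}\right) = \frac{58}{69} \approx 0.84058$)
$E = -1$ ($E = -53 + 52 = -1$)
$\left(-1 + 5 \cdot 0\right) k + E = \left(-1 + 5 \cdot 0\right) \frac{58}{69} - 1 = \left(-1 + 0\right) \frac{58}{69} - 1 = \left(-1\right) \frac{58}{69} - 1 = - \frac{58}{69} - 1 = - \frac{127}{69}$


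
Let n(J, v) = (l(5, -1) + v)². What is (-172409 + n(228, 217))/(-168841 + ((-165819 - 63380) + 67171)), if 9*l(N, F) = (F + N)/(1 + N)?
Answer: 91334840/241203501 ≈ 0.37866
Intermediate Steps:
l(N, F) = (F + N)/(9*(1 + N)) (l(N, F) = ((F + N)/(1 + N))/9 = (F + N)/(9*(1 + N)))
n(J, v) = (2/27 + v)² (n(J, v) = ((-1 + 5)/(9*(1 + 5)) + v)² = ((⅑)*4/6 + v)² = ((⅑)*(⅙)*4 + v)² = (2/27 + v)²)
(-172409 + n(228, 217))/(-168841 + ((-165819 - 63380) + 67171)) = (-172409 + (2 + 27*217)²/729)/(-168841 + ((-165819 - 63380) + 67171)) = (-172409 + (2 + 5859)²/729)/(-168841 + (-229199 + 67171)) = (-172409 + (1/729)*5861²)/(-168841 - 162028) = (-172409 + (1/729)*34351321)/(-330869) = (-172409 + 34351321/729)*(-1/330869) = -91334840/729*(-1/330869) = 91334840/241203501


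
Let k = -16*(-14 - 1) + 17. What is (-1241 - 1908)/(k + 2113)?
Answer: -3149/2370 ≈ -1.3287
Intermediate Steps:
k = 257 (k = -16*(-15) + 17 = 240 + 17 = 257)
(-1241 - 1908)/(k + 2113) = (-1241 - 1908)/(257 + 2113) = -3149/2370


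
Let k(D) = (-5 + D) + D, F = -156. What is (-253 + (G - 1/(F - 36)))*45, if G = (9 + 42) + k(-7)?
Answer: -636465/64 ≈ -9944.8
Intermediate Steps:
k(D) = -5 + 2*D
G = 32 (G = (9 + 42) + (-5 + 2*(-7)) = 51 + (-5 - 14) = 51 - 19 = 32)
(-253 + (G - 1/(F - 36)))*45 = (-253 + (32 - 1/(-156 - 36)))*45 = (-253 + (32 - 1/(-192)))*45 = (-253 + (32 - 1*(-1/192)))*45 = (-253 + (32 + 1/192))*45 = (-253 + 6145/192)*45 = -42431/192*45 = -636465/64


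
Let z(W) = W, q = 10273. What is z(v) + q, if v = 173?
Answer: 10446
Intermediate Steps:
z(v) + q = 173 + 10273 = 10446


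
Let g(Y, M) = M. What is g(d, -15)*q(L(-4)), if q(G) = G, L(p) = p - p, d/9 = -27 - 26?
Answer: 0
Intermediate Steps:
d = -477 (d = 9*(-27 - 26) = 9*(-53) = -477)
L(p) = 0
g(d, -15)*q(L(-4)) = -15*0 = 0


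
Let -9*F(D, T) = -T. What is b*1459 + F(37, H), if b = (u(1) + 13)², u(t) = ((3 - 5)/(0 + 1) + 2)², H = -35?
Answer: 2219104/9 ≈ 2.4657e+5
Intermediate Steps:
u(t) = 0 (u(t) = (-2/1 + 2)² = (-2*1 + 2)² = (-2 + 2)² = 0² = 0)
b = 169 (b = (0 + 13)² = 13² = 169)
F(D, T) = T/9 (F(D, T) = -(-1)*T/9 = T/9)
b*1459 + F(37, H) = 169*1459 + (⅑)*(-35) = 246571 - 35/9 = 2219104/9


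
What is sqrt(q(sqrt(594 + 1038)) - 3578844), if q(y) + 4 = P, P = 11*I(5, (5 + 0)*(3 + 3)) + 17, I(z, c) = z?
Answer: 2*I*sqrt(894694) ≈ 1891.8*I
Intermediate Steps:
P = 72 (P = 11*5 + 17 = 55 + 17 = 72)
q(y) = 68 (q(y) = -4 + 72 = 68)
sqrt(q(sqrt(594 + 1038)) - 3578844) = sqrt(68 - 3578844) = sqrt(-3578776) = 2*I*sqrt(894694)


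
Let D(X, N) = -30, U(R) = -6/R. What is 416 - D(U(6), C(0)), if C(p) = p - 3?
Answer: 446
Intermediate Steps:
C(p) = -3 + p
416 - D(U(6), C(0)) = 416 - 1*(-30) = 416 + 30 = 446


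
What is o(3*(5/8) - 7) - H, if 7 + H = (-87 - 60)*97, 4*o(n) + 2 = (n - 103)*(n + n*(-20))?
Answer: 2978133/256 ≈ 11633.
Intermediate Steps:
o(n) = -½ - 19*n*(-103 + n)/4 (o(n) = -½ + ((n - 103)*(n + n*(-20)))/4 = -½ + ((-103 + n)*(n - 20*n))/4 = -½ + ((-103 + n)*(-19*n))/4 = -½ + (-19*n*(-103 + n))/4 = -½ - 19*n*(-103 + n)/4)
H = -14266 (H = -7 + (-87 - 60)*97 = -7 - 147*97 = -7 - 14259 = -14266)
o(3*(5/8) - 7) - H = (-½ - 19*(3*(5/8) - 7)²/4 + 1957*(3*(5/8) - 7)/4) - 1*(-14266) = (-½ - 19*(3*(5*(⅛)) - 7)²/4 + 1957*(3*(5*(⅛)) - 7)/4) + 14266 = (-½ - 19*(3*(5/8) - 7)²/4 + 1957*(3*(5/8) - 7)/4) + 14266 = (-½ - 19*(15/8 - 7)²/4 + 1957*(15/8 - 7)/4) + 14266 = (-½ - 19*(-41/8)²/4 + (1957/4)*(-41/8)) + 14266 = (-½ - 19/4*1681/64 - 80237/32) + 14266 = (-½ - 31939/256 - 80237/32) + 14266 = -673963/256 + 14266 = 2978133/256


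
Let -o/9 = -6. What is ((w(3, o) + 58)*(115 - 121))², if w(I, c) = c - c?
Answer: 121104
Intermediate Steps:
o = 54 (o = -9*(-6) = 54)
w(I, c) = 0
((w(3, o) + 58)*(115 - 121))² = ((0 + 58)*(115 - 121))² = (58*(-6))² = (-348)² = 121104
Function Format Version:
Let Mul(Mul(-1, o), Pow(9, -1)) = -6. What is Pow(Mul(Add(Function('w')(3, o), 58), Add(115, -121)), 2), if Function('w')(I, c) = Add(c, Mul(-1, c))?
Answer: 121104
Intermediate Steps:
o = 54 (o = Mul(-9, -6) = 54)
Function('w')(I, c) = 0
Pow(Mul(Add(Function('w')(3, o), 58), Add(115, -121)), 2) = Pow(Mul(Add(0, 58), Add(115, -121)), 2) = Pow(Mul(58, -6), 2) = Pow(-348, 2) = 121104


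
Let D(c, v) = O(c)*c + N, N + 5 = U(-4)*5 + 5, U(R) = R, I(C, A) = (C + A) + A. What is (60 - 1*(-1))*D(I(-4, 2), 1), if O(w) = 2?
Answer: -1220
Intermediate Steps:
I(C, A) = C + 2*A (I(C, A) = (A + C) + A = C + 2*A)
N = -20 (N = -5 + (-4*5 + 5) = -5 + (-20 + 5) = -5 - 15 = -20)
D(c, v) = -20 + 2*c (D(c, v) = 2*c - 20 = -20 + 2*c)
(60 - 1*(-1))*D(I(-4, 2), 1) = (60 - 1*(-1))*(-20 + 2*(-4 + 2*2)) = (60 + 1)*(-20 + 2*(-4 + 4)) = 61*(-20 + 2*0) = 61*(-20 + 0) = 61*(-20) = -1220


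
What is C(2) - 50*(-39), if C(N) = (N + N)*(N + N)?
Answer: 1966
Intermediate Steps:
C(N) = 4*N**2 (C(N) = (2*N)*(2*N) = 4*N**2)
C(2) - 50*(-39) = 4*2**2 - 50*(-39) = 4*4 + 1950 = 16 + 1950 = 1966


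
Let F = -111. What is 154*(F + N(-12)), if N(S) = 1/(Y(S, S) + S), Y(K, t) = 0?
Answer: -102641/6 ≈ -17107.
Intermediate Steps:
N(S) = 1/S (N(S) = 1/(0 + S) = 1/S)
154*(F + N(-12)) = 154*(-111 + 1/(-12)) = 154*(-111 - 1/12) = 154*(-1333/12) = -102641/6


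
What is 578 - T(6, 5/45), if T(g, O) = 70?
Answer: 508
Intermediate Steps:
578 - T(6, 5/45) = 578 - 1*70 = 578 - 70 = 508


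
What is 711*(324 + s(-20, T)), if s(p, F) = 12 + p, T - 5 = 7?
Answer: 224676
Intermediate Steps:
T = 12 (T = 5 + 7 = 12)
711*(324 + s(-20, T)) = 711*(324 + (12 - 20)) = 711*(324 - 8) = 711*316 = 224676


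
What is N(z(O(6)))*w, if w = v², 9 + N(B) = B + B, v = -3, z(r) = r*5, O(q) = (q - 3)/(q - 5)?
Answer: 189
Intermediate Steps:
O(q) = (-3 + q)/(-5 + q)
z(r) = 5*r
N(B) = -9 + 2*B (N(B) = -9 + (B + B) = -9 + 2*B)
w = 9 (w = (-3)² = 9)
N(z(O(6)))*w = (-9 + 2*(5*((-3 + 6)/(-5 + 6))))*9 = (-9 + 2*(5*(3/1)))*9 = (-9 + 2*(5*(1*3)))*9 = (-9 + 2*(5*3))*9 = (-9 + 2*15)*9 = (-9 + 30)*9 = 21*9 = 189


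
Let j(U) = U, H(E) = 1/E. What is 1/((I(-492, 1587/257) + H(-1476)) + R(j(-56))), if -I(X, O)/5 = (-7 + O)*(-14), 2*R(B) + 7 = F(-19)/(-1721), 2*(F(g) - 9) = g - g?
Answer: -652830372/39983564233 ≈ -0.016327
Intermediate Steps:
F(g) = 9 (F(g) = 9 + (g - g)/2 = 9 + (1/2)*0 = 9 + 0 = 9)
R(B) = -6028/1721 (R(B) = -7/2 + (9/(-1721))/2 = -7/2 + (9*(-1/1721))/2 = -7/2 + (1/2)*(-9/1721) = -7/2 - 9/3442 = -6028/1721)
I(X, O) = -490 + 70*O (I(X, O) = -5*(-7 + O)*(-14) = -5*(98 - 14*O) = -490 + 70*O)
1/((I(-492, 1587/257) + H(-1476)) + R(j(-56))) = 1/(((-490 + 70*(1587/257)) + 1/(-1476)) - 6028/1721) = 1/(((-490 + 70*(1587*(1/257))) - 1/1476) - 6028/1721) = 1/(((-490 + 70*(1587/257)) - 1/1476) - 6028/1721) = 1/(((-490 + 111090/257) - 1/1476) - 6028/1721) = 1/((-14840/257 - 1/1476) - 6028/1721) = 1/(-21904097/379332 - 6028/1721) = 1/(-39983564233/652830372) = -652830372/39983564233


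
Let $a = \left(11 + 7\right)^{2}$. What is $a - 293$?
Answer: $31$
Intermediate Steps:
$a = 324$ ($a = 18^{2} = 324$)
$a - 293 = 324 - 293 = 31$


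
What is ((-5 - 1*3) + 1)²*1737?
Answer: 85113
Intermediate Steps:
((-5 - 1*3) + 1)²*1737 = ((-5 - 3) + 1)²*1737 = (-8 + 1)²*1737 = (-7)²*1737 = 49*1737 = 85113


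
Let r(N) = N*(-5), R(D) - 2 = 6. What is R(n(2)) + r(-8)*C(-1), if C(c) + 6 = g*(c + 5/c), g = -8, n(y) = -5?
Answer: 1688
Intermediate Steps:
R(D) = 8 (R(D) = 2 + 6 = 8)
r(N) = -5*N
C(c) = -6 - 40/c - 8*c (C(c) = -6 - 8*(c + 5/c) = -6 + (-40/c - 8*c) = -6 - 40/c - 8*c)
R(n(2)) + r(-8)*C(-1) = 8 + (-5*(-8))*(-6 - 40/(-1) - 8*(-1)) = 8 + 40*(-6 - 40*(-1) + 8) = 8 + 40*(-6 + 40 + 8) = 8 + 40*42 = 8 + 1680 = 1688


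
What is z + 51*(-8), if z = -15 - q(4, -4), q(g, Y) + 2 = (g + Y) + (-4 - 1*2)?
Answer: -415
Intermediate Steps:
q(g, Y) = -8 + Y + g (q(g, Y) = -2 + ((g + Y) + (-4 - 1*2)) = -2 + ((Y + g) + (-4 - 2)) = -2 + ((Y + g) - 6) = -2 + (-6 + Y + g) = -8 + Y + g)
z = -7 (z = -15 - (-8 - 4 + 4) = -15 - 1*(-8) = -15 + 8 = -7)
z + 51*(-8) = -7 + 51*(-8) = -7 - 408 = -415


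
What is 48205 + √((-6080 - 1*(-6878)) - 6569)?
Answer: 48205 + I*√5771 ≈ 48205.0 + 75.967*I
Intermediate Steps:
48205 + √((-6080 - 1*(-6878)) - 6569) = 48205 + √((-6080 + 6878) - 6569) = 48205 + √(798 - 6569) = 48205 + √(-5771) = 48205 + I*√5771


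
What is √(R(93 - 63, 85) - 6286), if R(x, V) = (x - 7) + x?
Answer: I*√6233 ≈ 78.949*I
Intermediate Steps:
R(x, V) = -7 + 2*x (R(x, V) = (-7 + x) + x = -7 + 2*x)
√(R(93 - 63, 85) - 6286) = √((-7 + 2*(93 - 63)) - 6286) = √((-7 + 2*30) - 6286) = √((-7 + 60) - 6286) = √(53 - 6286) = √(-6233) = I*√6233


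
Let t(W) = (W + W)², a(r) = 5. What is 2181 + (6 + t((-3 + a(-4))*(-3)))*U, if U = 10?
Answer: 3681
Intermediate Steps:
t(W) = 4*W² (t(W) = (2*W)² = 4*W²)
2181 + (6 + t((-3 + a(-4))*(-3)))*U = 2181 + (6 + 4*((-3 + 5)*(-3))²)*10 = 2181 + (6 + 4*(2*(-3))²)*10 = 2181 + (6 + 4*(-6)²)*10 = 2181 + (6 + 4*36)*10 = 2181 + (6 + 144)*10 = 2181 + 150*10 = 2181 + 1500 = 3681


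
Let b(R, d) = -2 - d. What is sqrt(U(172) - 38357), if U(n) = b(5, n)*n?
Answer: I*sqrt(68285) ≈ 261.31*I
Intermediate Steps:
U(n) = n*(-2 - n) (U(n) = (-2 - n)*n = n*(-2 - n))
sqrt(U(172) - 38357) = sqrt(-1*172*(2 + 172) - 38357) = sqrt(-1*172*174 - 38357) = sqrt(-29928 - 38357) = sqrt(-68285) = I*sqrt(68285)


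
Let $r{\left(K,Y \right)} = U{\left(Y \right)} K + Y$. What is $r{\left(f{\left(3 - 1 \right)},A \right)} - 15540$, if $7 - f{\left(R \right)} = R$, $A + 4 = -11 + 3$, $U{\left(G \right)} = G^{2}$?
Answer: $-14832$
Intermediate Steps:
$A = -12$ ($A = -4 + \left(-11 + 3\right) = -4 - 8 = -12$)
$f{\left(R \right)} = 7 - R$
$r{\left(K,Y \right)} = Y + K Y^{2}$ ($r{\left(K,Y \right)} = Y^{2} K + Y = K Y^{2} + Y = Y + K Y^{2}$)
$r{\left(f{\left(3 - 1 \right)},A \right)} - 15540 = - 12 \left(1 + \left(7 - \left(3 - 1\right)\right) \left(-12\right)\right) - 15540 = - 12 \left(1 + \left(7 - 2\right) \left(-12\right)\right) - 15540 = - 12 \left(1 + 5 \left(-12\right)\right) - 15540 = - 12 \left(1 - 60\right) - 15540 = \left(-12\right) \left(-59\right) - 15540 = 708 - 15540 = -14832$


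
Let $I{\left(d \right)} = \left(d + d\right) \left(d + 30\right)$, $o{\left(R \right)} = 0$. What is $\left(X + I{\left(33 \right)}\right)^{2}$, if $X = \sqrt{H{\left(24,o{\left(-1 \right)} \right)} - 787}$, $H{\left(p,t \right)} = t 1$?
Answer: $\left(4158 + i \sqrt{787}\right)^{2} \approx 1.7288 \cdot 10^{7} + 2.333 \cdot 10^{5} i$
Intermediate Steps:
$H{\left(p,t \right)} = t$
$I{\left(d \right)} = 2 d \left(30 + d\right)$
$X = i \sqrt{787}$ ($X = \sqrt{0 - 787} = \sqrt{-787} = i \sqrt{787} \approx 28.054 i$)
$\left(X + I{\left(33 \right)}\right)^{2} = \left(i \sqrt{787} + 2 \cdot 33 \left(30 + 33\right)\right)^{2} = \left(i \sqrt{787} + 2 \cdot 33 \cdot 63\right)^{2} = \left(i \sqrt{787} + 4158\right)^{2} = \left(4158 + i \sqrt{787}\right)^{2}$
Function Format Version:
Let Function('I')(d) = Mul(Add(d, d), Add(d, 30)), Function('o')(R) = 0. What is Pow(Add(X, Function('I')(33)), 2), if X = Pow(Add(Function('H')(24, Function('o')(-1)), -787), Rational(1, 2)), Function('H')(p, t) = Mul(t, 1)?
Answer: Pow(Add(4158, Mul(I, Pow(787, Rational(1, 2)))), 2) ≈ Add(1.7288e+7, Mul(2.333e+5, I))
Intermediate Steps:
Function('H')(p, t) = t
Function('I')(d) = Mul(2, d, Add(30, d)) (Function('I')(d) = Mul(Mul(2, d), Add(30, d)) = Mul(2, d, Add(30, d)))
X = Mul(I, Pow(787, Rational(1, 2))) (X = Pow(Add(0, -787), Rational(1, 2)) = Pow(-787, Rational(1, 2)) = Mul(I, Pow(787, Rational(1, 2))) ≈ Mul(28.054, I))
Pow(Add(X, Function('I')(33)), 2) = Pow(Add(Mul(I, Pow(787, Rational(1, 2))), Mul(2, 33, Add(30, 33))), 2) = Pow(Add(Mul(I, Pow(787, Rational(1, 2))), Mul(2, 33, 63)), 2) = Pow(Add(Mul(I, Pow(787, Rational(1, 2))), 4158), 2) = Pow(Add(4158, Mul(I, Pow(787, Rational(1, 2)))), 2)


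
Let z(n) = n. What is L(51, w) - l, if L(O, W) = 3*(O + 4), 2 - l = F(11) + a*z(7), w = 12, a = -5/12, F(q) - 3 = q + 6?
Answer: 2161/12 ≈ 180.08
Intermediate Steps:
F(q) = 9 + q (F(q) = 3 + (q + 6) = 3 + (6 + q) = 9 + q)
a = -5/12 (a = (1/12)*(-5) = -5/12 ≈ -0.41667)
l = -181/12 (l = 2 - ((9 + 11) - 5/12*7) = 2 - (20 - 35/12) = 2 - 1*205/12 = 2 - 205/12 = -181/12 ≈ -15.083)
L(O, W) = 12 + 3*O (L(O, W) = 3*(4 + O) = 12 + 3*O)
L(51, w) - l = (12 + 3*51) - 1*(-181/12) = (12 + 153) + 181/12 = 165 + 181/12 = 2161/12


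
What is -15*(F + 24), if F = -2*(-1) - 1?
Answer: -375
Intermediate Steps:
F = 1 (F = 2 - 1 = 1)
-15*(F + 24) = -15*(1 + 24) = -15*25 = -375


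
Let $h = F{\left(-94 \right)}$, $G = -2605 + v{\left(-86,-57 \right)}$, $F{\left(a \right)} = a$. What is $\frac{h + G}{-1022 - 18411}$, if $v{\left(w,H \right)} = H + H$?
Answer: $\frac{2813}{19433} \approx 0.14475$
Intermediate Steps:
$v{\left(w,H \right)} = 2 H$
$G = -2719$ ($G = -2605 + 2 \left(-57\right) = -2605 - 114 = -2719$)
$h = -94$
$\frac{h + G}{-1022 - 18411} = \frac{-94 - 2719}{-1022 - 18411} = - \frac{2813}{-19433} = \left(-2813\right) \left(- \frac{1}{19433}\right) = \frac{2813}{19433}$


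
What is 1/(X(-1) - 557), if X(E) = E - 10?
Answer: -1/568 ≈ -0.0017606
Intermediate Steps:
X(E) = -10 + E
1/(X(-1) - 557) = 1/((-10 - 1) - 557) = 1/(-11 - 557) = 1/(-568) = -1/568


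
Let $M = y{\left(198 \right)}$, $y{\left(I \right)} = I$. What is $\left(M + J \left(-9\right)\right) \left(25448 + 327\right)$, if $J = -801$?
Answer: $190915425$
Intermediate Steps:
$M = 198$
$\left(M + J \left(-9\right)\right) \left(25448 + 327\right) = \left(198 - -7209\right) \left(25448 + 327\right) = \left(198 + 7209\right) 25775 = 7407 \cdot 25775 = 190915425$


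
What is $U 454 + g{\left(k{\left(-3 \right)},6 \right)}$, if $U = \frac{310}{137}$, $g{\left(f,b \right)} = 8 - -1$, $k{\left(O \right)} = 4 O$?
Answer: $\frac{141973}{137} \approx 1036.3$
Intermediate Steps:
$g{\left(f,b \right)} = 9$ ($g{\left(f,b \right)} = 8 + 1 = 9$)
$U = \frac{310}{137}$ ($U = 310 \cdot \frac{1}{137} = \frac{310}{137} \approx 2.2628$)
$U 454 + g{\left(k{\left(-3 \right)},6 \right)} = \frac{310}{137} \cdot 454 + 9 = \frac{140740}{137} + 9 = \frac{141973}{137}$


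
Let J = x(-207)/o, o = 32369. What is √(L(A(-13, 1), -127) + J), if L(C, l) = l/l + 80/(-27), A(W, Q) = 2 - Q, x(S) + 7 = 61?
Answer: I*√166451011593/291321 ≈ 1.4005*I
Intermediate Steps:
x(S) = 54 (x(S) = -7 + 61 = 54)
L(C, l) = -53/27 (L(C, l) = 1 + 80*(-1/27) = 1 - 80/27 = -53/27)
J = 54/32369 ≈ 0.0016683
√(L(A(-13, 1), -127) + J) = √(-53/27 + 54/32369) = √(-1714099/873963) = I*√166451011593/291321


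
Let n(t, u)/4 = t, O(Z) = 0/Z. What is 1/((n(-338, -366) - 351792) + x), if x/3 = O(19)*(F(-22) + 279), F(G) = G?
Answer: -1/353144 ≈ -2.8317e-6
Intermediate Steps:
O(Z) = 0
n(t, u) = 4*t
x = 0 (x = 3*(0*(-22 + 279)) = 3*(0*257) = 3*0 = 0)
1/((n(-338, -366) - 351792) + x) = 1/((4*(-338) - 351792) + 0) = 1/((-1352 - 351792) + 0) = 1/(-353144 + 0) = 1/(-353144) = -1/353144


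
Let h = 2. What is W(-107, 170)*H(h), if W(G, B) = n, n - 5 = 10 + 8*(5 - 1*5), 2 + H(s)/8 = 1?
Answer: -120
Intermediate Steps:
H(s) = -8 (H(s) = -16 + 8*1 = -16 + 8 = -8)
n = 15 (n = 5 + (10 + 8*(5 - 1*5)) = 5 + (10 + 8*(5 - 5)) = 5 + (10 + 8*0) = 5 + (10 + 0) = 5 + 10 = 15)
W(G, B) = 15
W(-107, 170)*H(h) = 15*(-8) = -120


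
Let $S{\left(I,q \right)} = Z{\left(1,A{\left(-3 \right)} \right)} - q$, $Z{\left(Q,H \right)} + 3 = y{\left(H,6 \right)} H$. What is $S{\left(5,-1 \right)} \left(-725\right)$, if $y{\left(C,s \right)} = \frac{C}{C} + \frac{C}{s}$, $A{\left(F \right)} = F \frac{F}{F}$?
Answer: $\frac{5075}{2} \approx 2537.5$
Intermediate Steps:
$A{\left(F \right)} = F$ ($A{\left(F \right)} = F 1 = F$)
$y{\left(C,s \right)} = 1 + \frac{C}{s}$
$Z{\left(Q,H \right)} = -3 + H \left(1 + \frac{H}{6}\right)$ ($Z{\left(Q,H \right)} = -3 + \frac{H + 6}{6} H = -3 + \frac{6 + H}{6} H = -3 + \left(1 + \frac{H}{6}\right) H = -3 + H \left(1 + \frac{H}{6}\right)$)
$S{\left(I,q \right)} = - \frac{9}{2} - q$ ($S{\left(I,q \right)} = \left(-3 + \frac{1}{6} \left(-3\right) \left(6 - 3\right)\right) - q = \left(-3 + \frac{1}{6} \left(-3\right) 3\right) - q = \left(-3 - \frac{3}{2}\right) - q = - \frac{9}{2} - q$)
$S{\left(5,-1 \right)} \left(-725\right) = \left(- \frac{9}{2} - -1\right) \left(-725\right) = \left(- \frac{9}{2} + 1\right) \left(-725\right) = \left(- \frac{7}{2}\right) \left(-725\right) = \frac{5075}{2}$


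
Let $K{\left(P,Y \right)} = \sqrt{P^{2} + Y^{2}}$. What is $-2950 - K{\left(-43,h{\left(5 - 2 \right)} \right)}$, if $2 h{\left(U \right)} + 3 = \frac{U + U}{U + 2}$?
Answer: $-2950 - \frac{\sqrt{184981}}{10} \approx -2993.0$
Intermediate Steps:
$h{\left(U \right)} = - \frac{3}{2} + \frac{U}{2 + U}$ ($h{\left(U \right)} = - \frac{3}{2} + \frac{\left(U + U\right) \frac{1}{U + 2}}{2} = - \frac{3}{2} + \frac{2 U \frac{1}{2 + U}}{2} = - \frac{3}{2} + \frac{U}{2 + U}$)
$-2950 - K{\left(-43,h{\left(5 - 2 \right)} \right)} = -2950 - \sqrt{\left(-43\right)^{2} + \left(\frac{-6 - \left(5 - 2\right)}{2 \left(2 + \left(5 - 2\right)\right)}\right)^{2}} = -2950 - \sqrt{1849 + \left(\frac{-6 - 3}{2 \left(2 + 3\right)}\right)^{2}} = -2950 - \sqrt{1849 + \left(\frac{-6 - 3}{2 \cdot 5}\right)^{2}} = -2950 - \sqrt{1849 + \left(\frac{1}{2} \cdot \frac{1}{5} \left(-9\right)\right)^{2}} = -2950 - \sqrt{1849 + \left(- \frac{9}{10}\right)^{2}} = -2950 - \sqrt{1849 + \frac{81}{100}} = -2950 - \sqrt{\frac{184981}{100}} = -2950 - \frac{\sqrt{184981}}{10}$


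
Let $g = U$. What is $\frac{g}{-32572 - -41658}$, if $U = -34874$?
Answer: $- \frac{2491}{649} \approx -3.8382$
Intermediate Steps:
$g = -34874$
$\frac{g}{-32572 - -41658} = - \frac{34874}{-32572 - -41658} = - \frac{34874}{-32572 + 41658} = - \frac{34874}{9086} = \left(-34874\right) \frac{1}{9086} = - \frac{2491}{649}$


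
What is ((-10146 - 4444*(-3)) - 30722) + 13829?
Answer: -13707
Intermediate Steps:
((-10146 - 4444*(-3)) - 30722) + 13829 = ((-10146 + 13332) - 30722) + 13829 = (3186 - 30722) + 13829 = -27536 + 13829 = -13707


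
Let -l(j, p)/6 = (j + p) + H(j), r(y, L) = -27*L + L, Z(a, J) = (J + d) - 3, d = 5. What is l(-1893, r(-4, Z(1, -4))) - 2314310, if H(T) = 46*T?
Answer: -1780796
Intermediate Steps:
Z(a, J) = 2 + J (Z(a, J) = (J + 5) - 3 = (5 + J) - 3 = 2 + J)
r(y, L) = -26*L
l(j, p) = -282*j - 6*p (l(j, p) = -6*((j + p) + 46*j) = -6*(p + 47*j) = -282*j - 6*p)
l(-1893, r(-4, Z(1, -4))) - 2314310 = (-282*(-1893) - (-156)*(2 - 4)) - 2314310 = (533826 - (-156)*(-2)) - 2314310 = (533826 - 6*52) - 2314310 = (533826 - 312) - 2314310 = 533514 - 2314310 = -1780796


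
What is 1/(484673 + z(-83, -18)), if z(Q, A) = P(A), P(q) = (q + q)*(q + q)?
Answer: 1/485969 ≈ 2.0577e-6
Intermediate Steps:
P(q) = 4*q**2 (P(q) = (2*q)*(2*q) = 4*q**2)
z(Q, A) = 4*A**2
1/(484673 + z(-83, -18)) = 1/(484673 + 4*(-18)**2) = 1/(484673 + 4*324) = 1/(484673 + 1296) = 1/485969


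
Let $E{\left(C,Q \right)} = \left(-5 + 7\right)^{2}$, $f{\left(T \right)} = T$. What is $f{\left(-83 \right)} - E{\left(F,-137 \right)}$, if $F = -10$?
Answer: $-87$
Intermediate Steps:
$E{\left(C,Q \right)} = 4$ ($E{\left(C,Q \right)} = 2^{2} = 4$)
$f{\left(-83 \right)} - E{\left(F,-137 \right)} = -83 - 4 = -87$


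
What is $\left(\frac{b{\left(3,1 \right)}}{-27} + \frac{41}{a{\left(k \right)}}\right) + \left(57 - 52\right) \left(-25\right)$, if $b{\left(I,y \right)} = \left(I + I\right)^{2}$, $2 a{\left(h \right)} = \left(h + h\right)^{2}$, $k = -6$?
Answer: $- \frac{9055}{72} \approx -125.76$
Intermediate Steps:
$a{\left(h \right)} = 2 h^{2}$ ($a{\left(h \right)} = \frac{\left(h + h\right)^{2}}{2} = \frac{\left(2 h\right)^{2}}{2} = \frac{4 h^{2}}{2} = 2 h^{2}$)
$b{\left(I,y \right)} = 4 I^{2}$ ($b{\left(I,y \right)} = \left(2 I\right)^{2} = 4 I^{2}$)
$\left(\frac{b{\left(3,1 \right)}}{-27} + \frac{41}{a{\left(k \right)}}\right) + \left(57 - 52\right) \left(-25\right) = \left(\frac{4 \cdot 3^{2}}{-27} + \frac{41}{2 \left(-6\right)^{2}}\right) + \left(57 - 52\right) \left(-25\right) = \left(4 \cdot 9 \left(- \frac{1}{27}\right) + \frac{41}{2 \cdot 36}\right) + 5 \left(-25\right) = \left(36 \left(- \frac{1}{27}\right) + \frac{41}{72}\right) - 125 = \left(- \frac{4}{3} + 41 \cdot \frac{1}{72}\right) - 125 = \left(- \frac{4}{3} + \frac{41}{72}\right) - 125 = - \frac{55}{72} - 125 = - \frac{9055}{72}$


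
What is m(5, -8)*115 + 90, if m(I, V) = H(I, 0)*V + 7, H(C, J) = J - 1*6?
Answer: 6415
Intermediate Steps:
H(C, J) = -6 + J (H(C, J) = J - 6 = -6 + J)
m(I, V) = 7 - 6*V (m(I, V) = (-6 + 0)*V + 7 = -6*V + 7 = 7 - 6*V)
m(5, -8)*115 + 90 = (7 - 6*(-8))*115 + 90 = (7 + 48)*115 + 90 = 55*115 + 90 = 6325 + 90 = 6415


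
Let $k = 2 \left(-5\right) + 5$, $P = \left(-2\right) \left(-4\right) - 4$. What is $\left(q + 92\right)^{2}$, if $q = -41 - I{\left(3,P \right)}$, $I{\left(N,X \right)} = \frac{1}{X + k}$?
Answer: $2704$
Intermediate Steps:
$P = 4$ ($P = 8 - 4 = 4$)
$k = -5$ ($k = -10 + 5 = -5$)
$I{\left(N,X \right)} = \frac{1}{-5 + X}$ ($I{\left(N,X \right)} = \frac{1}{X - 5} = \frac{1}{-5 + X}$)
$q = -40$ ($q = -41 - \frac{1}{-5 + 4} = -41 - \frac{1}{-1} = -41 - -1 = -41 + 1 = -40$)
$\left(q + 92\right)^{2} = \left(-40 + 92\right)^{2} = 52^{2} = 2704$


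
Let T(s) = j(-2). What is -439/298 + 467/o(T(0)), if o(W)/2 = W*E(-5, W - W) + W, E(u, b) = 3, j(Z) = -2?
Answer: -73095/2384 ≈ -30.661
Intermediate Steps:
T(s) = -2
o(W) = 8*W (o(W) = 2*(W*3 + W) = 2*(3*W + W) = 2*(4*W) = 8*W)
-439/298 + 467/o(T(0)) = -439/298 + 467/((8*(-2))) = -439*1/298 + 467/(-16) = -439/298 + 467*(-1/16) = -439/298 - 467/16 = -73095/2384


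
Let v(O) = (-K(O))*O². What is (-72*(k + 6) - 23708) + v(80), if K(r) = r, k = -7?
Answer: -535636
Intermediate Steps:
v(O) = -O³ (v(O) = (-O)*O² = -O³)
(-72*(k + 6) - 23708) + v(80) = (-72*(-7 + 6) - 23708) - 1*80³ = (-72*(-1) - 23708) - 1*512000 = (72 - 23708) - 512000 = -23636 - 512000 = -535636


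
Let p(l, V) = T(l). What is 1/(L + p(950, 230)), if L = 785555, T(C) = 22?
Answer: 1/785577 ≈ 1.2729e-6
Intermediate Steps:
p(l, V) = 22
1/(L + p(950, 230)) = 1/(785555 + 22) = 1/785577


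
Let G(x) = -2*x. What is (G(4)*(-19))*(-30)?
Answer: -4560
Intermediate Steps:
(G(4)*(-19))*(-30) = (-2*4*(-19))*(-30) = -8*(-19)*(-30) = 152*(-30) = -4560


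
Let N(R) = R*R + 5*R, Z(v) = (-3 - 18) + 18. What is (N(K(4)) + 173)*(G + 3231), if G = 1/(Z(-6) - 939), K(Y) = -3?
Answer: 508281367/942 ≈ 5.3958e+5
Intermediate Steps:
Z(v) = -3 (Z(v) = -21 + 18 = -3)
N(R) = R² + 5*R
G = -1/942 (G = 1/(-3 - 939) = 1/(-942) = -1/942 ≈ -0.0010616)
(N(K(4)) + 173)*(G + 3231) = (-3*(5 - 3) + 173)*(-1/942 + 3231) = (-3*2 + 173)*(3043601/942) = (-6 + 173)*(3043601/942) = 167*(3043601/942) = 508281367/942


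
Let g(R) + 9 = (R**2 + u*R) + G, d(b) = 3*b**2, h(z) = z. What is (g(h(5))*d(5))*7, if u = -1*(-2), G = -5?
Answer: 11025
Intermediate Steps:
u = 2
g(R) = -14 + R**2 + 2*R (g(R) = -9 + ((R**2 + 2*R) - 5) = -9 + (-5 + R**2 + 2*R) = -14 + R**2 + 2*R)
(g(h(5))*d(5))*7 = ((-14 + 5**2 + 2*5)*(3*5**2))*7 = ((-14 + 25 + 10)*(3*25))*7 = (21*75)*7 = 1575*7 = 11025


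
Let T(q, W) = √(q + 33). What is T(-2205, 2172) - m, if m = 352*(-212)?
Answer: 74624 + 2*I*√543 ≈ 74624.0 + 46.605*I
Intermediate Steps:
T(q, W) = √(33 + q)
m = -74624
T(-2205, 2172) - m = √(33 - 2205) - 1*(-74624) = √(-2172) + 74624 = 2*I*√543 + 74624 = 74624 + 2*I*√543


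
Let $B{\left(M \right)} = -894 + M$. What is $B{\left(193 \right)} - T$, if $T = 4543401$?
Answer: $-4544102$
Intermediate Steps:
$B{\left(193 \right)} - T = \left(-894 + 193\right) - 4543401 = -701 - 4543401 = -4544102$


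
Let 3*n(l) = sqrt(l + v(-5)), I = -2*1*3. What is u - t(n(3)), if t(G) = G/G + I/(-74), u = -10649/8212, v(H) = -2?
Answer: -722493/303844 ≈ -2.3778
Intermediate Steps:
u = -10649/8212 (u = -10649*1/8212 = -10649/8212 ≈ -1.2968)
I = -6 (I = -2*3 = -6)
n(l) = sqrt(-2 + l)/3 (n(l) = sqrt(l - 2)/3 = sqrt(-2 + l)/3)
t(G) = 40/37 (t(G) = G/G - 6/(-74) = 1 - 6*(-1/74) = 1 + 3/37 = 40/37)
u - t(n(3)) = -10649/8212 - 1*40/37 = -10649/8212 - 40/37 = -722493/303844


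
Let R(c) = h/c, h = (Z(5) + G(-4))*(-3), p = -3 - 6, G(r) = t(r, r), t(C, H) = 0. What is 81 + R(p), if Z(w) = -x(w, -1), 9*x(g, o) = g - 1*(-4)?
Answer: 242/3 ≈ 80.667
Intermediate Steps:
x(g, o) = 4/9 + g/9 (x(g, o) = (g - 1*(-4))/9 = (g + 4)/9 = (4 + g)/9 = 4/9 + g/9)
G(r) = 0
Z(w) = -4/9 - w/9 (Z(w) = -(4/9 + w/9) = -4/9 - w/9)
p = -9
h = 3 (h = ((-4/9 - ⅑*5) + 0)*(-3) = ((-4/9 - 5/9) + 0)*(-3) = (-1 + 0)*(-3) = -1*(-3) = 3)
R(c) = 3/c
81 + R(p) = 81 + 3/(-9) = 81 + 3*(-⅑) = 81 - ⅓ = 242/3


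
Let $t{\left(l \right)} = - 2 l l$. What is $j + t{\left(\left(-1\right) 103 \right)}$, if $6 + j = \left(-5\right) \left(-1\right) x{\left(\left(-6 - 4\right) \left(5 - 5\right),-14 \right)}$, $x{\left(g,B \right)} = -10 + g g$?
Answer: $-21274$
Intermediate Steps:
$t{\left(l \right)} = - 2 l^{2}$
$x{\left(g,B \right)} = -10 + g^{2}$
$j = -56$ ($j = -6 + \left(-5\right) \left(-1\right) \left(-10 + \left(\left(-6 - 4\right) \left(5 - 5\right)\right)^{2}\right) = -6 + 5 \left(-10 + \left(\left(-10\right) 0\right)^{2}\right) = -6 + 5 \left(-10 + 0^{2}\right) = -6 + 5 \left(-10 + 0\right) = -6 + 5 \left(-10\right) = -6 - 50 = -56$)
$j + t{\left(\left(-1\right) 103 \right)} = -56 - 2 \left(\left(-1\right) 103\right)^{2} = -56 - 2 \left(-103\right)^{2} = -56 - 21218 = -21274$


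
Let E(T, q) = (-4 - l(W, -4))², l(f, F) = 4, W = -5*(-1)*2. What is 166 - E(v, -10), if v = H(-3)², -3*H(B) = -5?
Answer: 102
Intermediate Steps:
H(B) = 5/3 (H(B) = -⅓*(-5) = 5/3)
W = 10 (W = 5*2 = 10)
v = 25/9 (v = (5/3)² = 25/9 ≈ 2.7778)
E(T, q) = 64 (E(T, q) = (-4 - 1*4)² = (-4 - 4)² = (-8)² = 64)
166 - E(v, -10) = 166 - 1*64 = 166 - 64 = 102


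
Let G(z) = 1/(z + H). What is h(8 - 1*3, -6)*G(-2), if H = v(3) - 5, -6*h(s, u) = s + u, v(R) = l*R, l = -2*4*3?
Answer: -1/474 ≈ -0.0021097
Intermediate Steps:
l = -24 (l = -8*3 = -24)
v(R) = -24*R
h(s, u) = -s/6 - u/6 (h(s, u) = -(s + u)/6 = -s/6 - u/6)
H = -77 (H = -24*3 - 5 = -72 - 5 = -77)
G(z) = 1/(-77 + z) (G(z) = 1/(z - 77) = 1/(-77 + z))
h(8 - 1*3, -6)*G(-2) = (-(8 - 1*3)/6 - ⅙*(-6))/(-77 - 2) = (-(8 - 3)/6 + 1)/(-79) = (-⅙*5 + 1)*(-1/79) = (-⅚ + 1)*(-1/79) = (⅙)*(-1/79) = -1/474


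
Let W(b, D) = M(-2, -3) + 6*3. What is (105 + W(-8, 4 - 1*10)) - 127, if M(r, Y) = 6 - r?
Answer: 4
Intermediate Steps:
W(b, D) = 26 (W(b, D) = (6 - 1*(-2)) + 6*3 = (6 + 2) + 18 = 8 + 18 = 26)
(105 + W(-8, 4 - 1*10)) - 127 = (105 + 26) - 127 = 131 - 127 = 4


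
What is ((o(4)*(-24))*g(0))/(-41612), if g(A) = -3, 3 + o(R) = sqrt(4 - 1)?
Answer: 54/10403 - 18*sqrt(3)/10403 ≈ 0.0021939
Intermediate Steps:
o(R) = -3 + sqrt(3) (o(R) = -3 + sqrt(4 - 1) = -3 + sqrt(3))
((o(4)*(-24))*g(0))/(-41612) = (((-3 + sqrt(3))*(-24))*(-3))/(-41612) = ((72 - 24*sqrt(3))*(-3))*(-1/41612) = (-216 + 72*sqrt(3))*(-1/41612) = 54/10403 - 18*sqrt(3)/10403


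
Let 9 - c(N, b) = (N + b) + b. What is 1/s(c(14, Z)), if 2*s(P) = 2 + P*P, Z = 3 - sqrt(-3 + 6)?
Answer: 90/4139 + 88*sqrt(3)/12417 ≈ 0.034020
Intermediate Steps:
Z = 3 - sqrt(3) ≈ 1.2680
c(N, b) = 9 - N - 2*b (c(N, b) = 9 - ((N + b) + b) = 9 - (N + 2*b) = 9 + (-N - 2*b) = 9 - N - 2*b)
s(P) = 1 + P**2/2 (s(P) = (2 + P*P)/2 = (2 + P**2)/2 = 1 + P**2/2)
1/s(c(14, Z)) = 1/(1 + (9 - 1*14 - 2*(3 - sqrt(3)))**2/2) = 1/(1 + (9 - 14 + (-6 + 2*sqrt(3)))**2/2) = 1/(1 + (-11 + 2*sqrt(3))**2/2)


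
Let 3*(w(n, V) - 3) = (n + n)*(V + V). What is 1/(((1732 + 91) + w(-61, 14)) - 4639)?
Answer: -3/11855 ≈ -0.00025306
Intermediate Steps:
w(n, V) = 3 + 4*V*n/3 (w(n, V) = 3 + ((n + n)*(V + V))/3 = 3 + ((2*n)*(2*V))/3 = 3 + (4*V*n)/3 = 3 + 4*V*n/3)
1/(((1732 + 91) + w(-61, 14)) - 4639) = 1/(((1732 + 91) + (3 + (4/3)*14*(-61))) - 4639) = 1/((1823 + (3 - 3416/3)) - 4639) = 1/((1823 - 3407/3) - 4639) = 1/(2062/3 - 4639) = 1/(-11855/3) = -3/11855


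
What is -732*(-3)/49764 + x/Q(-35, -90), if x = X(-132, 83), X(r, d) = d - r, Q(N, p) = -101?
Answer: -873122/418847 ≈ -2.0846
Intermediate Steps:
x = 215 (x = 83 - 1*(-132) = 83 + 132 = 215)
-732*(-3)/49764 + x/Q(-35, -90) = -732*(-3)/49764 + 215/(-101) = 2196*(1/49764) + 215*(-1/101) = 183/4147 - 215/101 = -873122/418847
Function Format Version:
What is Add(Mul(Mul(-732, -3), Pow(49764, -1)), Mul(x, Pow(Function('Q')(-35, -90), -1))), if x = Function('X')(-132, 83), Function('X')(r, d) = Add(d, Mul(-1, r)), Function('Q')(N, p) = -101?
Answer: Rational(-873122, 418847) ≈ -2.0846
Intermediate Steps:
x = 215 (x = Add(83, Mul(-1, -132)) = Add(83, 132) = 215)
Add(Mul(Mul(-732, -3), Pow(49764, -1)), Mul(x, Pow(Function('Q')(-35, -90), -1))) = Add(Mul(Mul(-732, -3), Pow(49764, -1)), Mul(215, Pow(-101, -1))) = Add(Mul(2196, Rational(1, 49764)), Mul(215, Rational(-1, 101))) = Add(Rational(183, 4147), Rational(-215, 101)) = Rational(-873122, 418847)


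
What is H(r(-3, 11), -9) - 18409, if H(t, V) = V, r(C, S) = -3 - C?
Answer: -18418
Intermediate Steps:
H(r(-3, 11), -9) - 18409 = -9 - 18409 = -18418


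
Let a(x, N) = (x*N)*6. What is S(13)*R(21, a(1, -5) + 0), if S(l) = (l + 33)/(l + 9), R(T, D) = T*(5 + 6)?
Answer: 483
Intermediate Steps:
a(x, N) = 6*N*x (a(x, N) = (N*x)*6 = 6*N*x)
R(T, D) = 11*T (R(T, D) = T*11 = 11*T)
S(l) = (33 + l)/(9 + l)
S(13)*R(21, a(1, -5) + 0) = ((33 + 13)/(9 + 13))*(11*21) = (46/22)*231 = ((1/22)*46)*231 = (23/11)*231 = 483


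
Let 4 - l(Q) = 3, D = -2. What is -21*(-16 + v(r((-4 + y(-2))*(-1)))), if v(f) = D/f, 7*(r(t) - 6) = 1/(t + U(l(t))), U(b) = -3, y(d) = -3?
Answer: 57960/169 ≈ 342.96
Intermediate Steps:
l(Q) = 1 (l(Q) = 4 - 1*3 = 4 - 3 = 1)
r(t) = 6 + 1/(7*(-3 + t)) (r(t) = 6 + 1/(7*(t - 3)) = 6 + 1/(7*(-3 + t)))
v(f) = -2/f
-21*(-16 + v(r((-4 + y(-2))*(-1)))) = -21*(-16 - 2*7*(-3 + (-4 - 3)*(-1))/(-125 + 42*((-4 - 3)*(-1)))) = -21*(-16 - 2*7*(-3 - 7*(-1))/(-125 + 42*(-7*(-1)))) = -21*(-16 - 2*7*(-3 + 7)/(-125 + 42*7)) = -21*(-16 - 2*28/(-125 + 294)) = -21*(-16 - 2/((1/7)*(1/4)*169)) = -21*(-16 - 2/169/28) = -21*(-16 - 2*28/169) = -21*(-16 - 56/169) = -21*(-2760/169) = 57960/169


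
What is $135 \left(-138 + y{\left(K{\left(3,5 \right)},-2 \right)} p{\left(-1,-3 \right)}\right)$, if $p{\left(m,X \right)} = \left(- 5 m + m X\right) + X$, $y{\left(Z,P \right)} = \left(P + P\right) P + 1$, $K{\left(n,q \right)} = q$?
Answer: $-12555$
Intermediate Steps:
$y{\left(Z,P \right)} = 1 + 2 P^{2}$ ($y{\left(Z,P \right)} = 2 P P + 1 = 2 P^{2} + 1 = 1 + 2 P^{2}$)
$p{\left(m,X \right)} = X - 5 m + X m$ ($p{\left(m,X \right)} = \left(- 5 m + X m\right) + X = X - 5 m + X m$)
$135 \left(-138 + y{\left(K{\left(3,5 \right)},-2 \right)} p{\left(-1,-3 \right)}\right) = 135 \left(-138 + \left(1 + 2 \left(-2\right)^{2}\right) \left(-3 - -5 - -3\right)\right) = 135 \left(-138 + \left(1 + 2 \cdot 4\right) \left(-3 + 5 + 3\right)\right) = 135 \left(-138 + \left(1 + 8\right) 5\right) = 135 \left(-138 + 9 \cdot 5\right) = 135 \left(-138 + 45\right) = 135 \left(-93\right) = -12555$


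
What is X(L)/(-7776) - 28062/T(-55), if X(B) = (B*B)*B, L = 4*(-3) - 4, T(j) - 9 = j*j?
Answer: -3215357/368631 ≈ -8.7224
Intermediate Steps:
T(j) = 9 + j² (T(j) = 9 + j*j = 9 + j²)
L = -16 (L = -12 - 4 = -16)
X(B) = B³ (X(B) = B²*B = B³)
X(L)/(-7776) - 28062/T(-55) = (-16)³/(-7776) - 28062/(9 + (-55)²) = -4096*(-1/7776) - 28062/(9 + 3025) = 128/243 - 28062/3034 = 128/243 - 28062*1/3034 = 128/243 - 14031/1517 = -3215357/368631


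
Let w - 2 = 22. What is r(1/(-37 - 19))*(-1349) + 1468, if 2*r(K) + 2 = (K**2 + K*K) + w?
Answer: -41932805/3136 ≈ -13371.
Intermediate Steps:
w = 24 (w = 2 + 22 = 24)
r(K) = 11 + K**2 (r(K) = -1 + ((K**2 + K*K) + 24)/2 = -1 + ((K**2 + K**2) + 24)/2 = -1 + (2*K**2 + 24)/2 = -1 + (24 + 2*K**2)/2 = -1 + (12 + K**2) = 11 + K**2)
r(1/(-37 - 19))*(-1349) + 1468 = (11 + (1/(-37 - 19))**2)*(-1349) + 1468 = (11 + (1/(-56))**2)*(-1349) + 1468 = (11 + (-1/56)**2)*(-1349) + 1468 = (11 + 1/3136)*(-1349) + 1468 = (34497/3136)*(-1349) + 1468 = -46536453/3136 + 1468 = -41932805/3136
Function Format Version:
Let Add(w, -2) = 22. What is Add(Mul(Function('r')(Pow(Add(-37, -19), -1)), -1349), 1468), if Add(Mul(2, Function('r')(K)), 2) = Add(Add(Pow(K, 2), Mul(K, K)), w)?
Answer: Rational(-41932805, 3136) ≈ -13371.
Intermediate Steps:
w = 24 (w = Add(2, 22) = 24)
Function('r')(K) = Add(11, Pow(K, 2)) (Function('r')(K) = Add(-1, Mul(Rational(1, 2), Add(Add(Pow(K, 2), Mul(K, K)), 24))) = Add(-1, Mul(Rational(1, 2), Add(Add(Pow(K, 2), Pow(K, 2)), 24))) = Add(-1, Mul(Rational(1, 2), Add(Mul(2, Pow(K, 2)), 24))) = Add(-1, Mul(Rational(1, 2), Add(24, Mul(2, Pow(K, 2))))) = Add(-1, Add(12, Pow(K, 2))) = Add(11, Pow(K, 2)))
Add(Mul(Function('r')(Pow(Add(-37, -19), -1)), -1349), 1468) = Add(Mul(Add(11, Pow(Pow(Add(-37, -19), -1), 2)), -1349), 1468) = Add(Mul(Add(11, Pow(Pow(-56, -1), 2)), -1349), 1468) = Add(Mul(Add(11, Pow(Rational(-1, 56), 2)), -1349), 1468) = Add(Mul(Add(11, Rational(1, 3136)), -1349), 1468) = Add(Mul(Rational(34497, 3136), -1349), 1468) = Add(Rational(-46536453, 3136), 1468) = Rational(-41932805, 3136)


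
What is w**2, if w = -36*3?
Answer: 11664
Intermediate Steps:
w = -108
w**2 = (-108)**2 = 11664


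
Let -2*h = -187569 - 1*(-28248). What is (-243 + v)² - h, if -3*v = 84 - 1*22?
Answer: -182527/18 ≈ -10140.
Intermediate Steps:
v = -62/3 (v = -(84 - 1*22)/3 = -(84 - 22)/3 = -⅓*62 = -62/3 ≈ -20.667)
h = 159321/2 (h = -(-187569 - 1*(-28248))/2 = -(-187569 + 28248)/2 = -½*(-159321) = 159321/2 ≈ 79661.)
(-243 + v)² - h = (-243 - 62/3)² - 1*159321/2 = (-791/3)² - 159321/2 = 625681/9 - 159321/2 = -182527/18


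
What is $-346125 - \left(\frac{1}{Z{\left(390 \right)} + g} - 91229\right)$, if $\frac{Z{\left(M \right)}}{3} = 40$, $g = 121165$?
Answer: $- \frac{30915061361}{121285} \approx -2.549 \cdot 10^{5}$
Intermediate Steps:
$Z{\left(M \right)} = 120$ ($Z{\left(M \right)} = 3 \cdot 40 = 120$)
$-346125 - \left(\frac{1}{Z{\left(390 \right)} + g} - 91229\right) = -346125 - \left(\frac{1}{120 + 121165} - 91229\right) = -346125 - \left(\frac{1}{121285} - 91229\right) = -346125 - - \frac{11064709264}{121285} = -346125 + \frac{11064709264}{121285} = - \frac{30915061361}{121285}$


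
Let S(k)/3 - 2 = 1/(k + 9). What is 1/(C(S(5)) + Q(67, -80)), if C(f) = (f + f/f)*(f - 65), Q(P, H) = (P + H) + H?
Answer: -196/101351 ≈ -0.0019339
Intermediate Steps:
Q(P, H) = P + 2*H (Q(P, H) = (H + P) + H = P + 2*H)
S(k) = 6 + 3/(9 + k) (S(k) = 6 + 3/(k + 9) = 6 + 3/(9 + k))
C(f) = (1 + f)*(-65 + f) (C(f) = (f + 1)*(-65 + f) = (1 + f)*(-65 + f))
1/(C(S(5)) + Q(67, -80)) = 1/((-65 + (3*(19 + 2*5)/(9 + 5))**2 - 192*(19 + 2*5)/(9 + 5)) + (67 + 2*(-80))) = 1/((-65 + (3*(19 + 10)/14)**2 - 192*(19 + 10)/14) + (67 - 160)) = 1/((-65 + (3*(1/14)*29)**2 - 192*29/14) - 93) = 1/((-65 + (87/14)**2 - 64*87/14) - 93) = 1/((-65 + 7569/196 - 2784/7) - 93) = 1/(-83123/196 - 93) = 1/(-101351/196) = -196/101351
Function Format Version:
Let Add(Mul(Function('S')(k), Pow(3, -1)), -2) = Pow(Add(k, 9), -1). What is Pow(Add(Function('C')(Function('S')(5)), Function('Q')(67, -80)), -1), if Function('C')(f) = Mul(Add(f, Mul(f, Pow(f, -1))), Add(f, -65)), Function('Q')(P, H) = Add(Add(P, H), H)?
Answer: Rational(-196, 101351) ≈ -0.0019339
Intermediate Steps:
Function('Q')(P, H) = Add(P, Mul(2, H)) (Function('Q')(P, H) = Add(Add(H, P), H) = Add(P, Mul(2, H)))
Function('S')(k) = Add(6, Mul(3, Pow(Add(9, k), -1))) (Function('S')(k) = Add(6, Mul(3, Pow(Add(k, 9), -1))) = Add(6, Mul(3, Pow(Add(9, k), -1))))
Function('C')(f) = Mul(Add(1, f), Add(-65, f)) (Function('C')(f) = Mul(Add(f, 1), Add(-65, f)) = Mul(Add(1, f), Add(-65, f)))
Pow(Add(Function('C')(Function('S')(5)), Function('Q')(67, -80)), -1) = Pow(Add(Add(-65, Pow(Mul(3, Pow(Add(9, 5), -1), Add(19, Mul(2, 5))), 2), Mul(-64, Mul(3, Pow(Add(9, 5), -1), Add(19, Mul(2, 5))))), Add(67, Mul(2, -80))), -1) = Pow(Add(Add(-65, Pow(Mul(3, Pow(14, -1), Add(19, 10)), 2), Mul(-64, Mul(3, Pow(14, -1), Add(19, 10)))), Add(67, -160)), -1) = Pow(Add(Add(-65, Pow(Mul(3, Rational(1, 14), 29), 2), Mul(-64, Mul(3, Rational(1, 14), 29))), -93), -1) = Pow(Add(Add(-65, Pow(Rational(87, 14), 2), Mul(-64, Rational(87, 14))), -93), -1) = Pow(Add(Add(-65, Rational(7569, 196), Rational(-2784, 7)), -93), -1) = Pow(Add(Rational(-83123, 196), -93), -1) = Pow(Rational(-101351, 196), -1) = Rational(-196, 101351)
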